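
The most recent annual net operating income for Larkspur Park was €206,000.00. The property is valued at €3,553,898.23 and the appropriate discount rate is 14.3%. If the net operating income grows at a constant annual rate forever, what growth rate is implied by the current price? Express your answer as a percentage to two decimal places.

8.04%

P = D₀(1+g)/(r−g) ⇒ P(r−g) = D₀(1+g) ⇒ g(P+D₀) = P·r − D₀
g = (P·r − D₀)/(P + D₀) = (€3,553,898.23×0.143 − €206,000.00) / (€3,553,898.23 + €206,000.00) = 0.080376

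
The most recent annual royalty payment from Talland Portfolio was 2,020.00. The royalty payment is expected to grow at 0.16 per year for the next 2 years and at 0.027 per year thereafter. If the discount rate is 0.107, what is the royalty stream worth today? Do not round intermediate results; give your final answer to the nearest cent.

32809.03

D_1 = 2343.20000
D_2 = 2718.11200
Terminal value at year 2: TV = D_2×(1+g_2)/(r−g_2) = 2791.50102/0.08 = 34893.76280
P_0 = D_1/(1+r)^1 + D_2/(1+r)^2 + TV/(1+r)^2
    = 2116.71183 + 2218.05395 + 28474.26764 = 32809.03342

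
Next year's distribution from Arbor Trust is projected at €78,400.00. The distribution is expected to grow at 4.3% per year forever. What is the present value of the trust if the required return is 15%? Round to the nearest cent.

Growing perpetuity: P = D₁ / (r − g) = €78,400.0000 / (0.15 − 0.043) = €732,710.28

€732710.28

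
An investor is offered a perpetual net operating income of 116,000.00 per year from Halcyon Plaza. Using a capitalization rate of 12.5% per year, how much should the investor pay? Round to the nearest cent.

Level perpetuity: PV = C / r = 116,000.00 / 0.125 = 928,000.00

928000.00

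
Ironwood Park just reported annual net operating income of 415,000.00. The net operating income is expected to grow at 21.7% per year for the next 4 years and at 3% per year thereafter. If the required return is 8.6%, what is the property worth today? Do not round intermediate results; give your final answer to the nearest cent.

D_1 = 505055.00000
D_2 = 614651.93500
D_3 = 748031.40490
D_4 = 910354.21976
Terminal value at year 4: TV = D_4×(1+g_2)/(r−g_2) = 937664.84635/0.056 = 16744015.11339
P_0 = D_1/(1+r)^1 + D_2/(1+r)^2 + D_3/(1+r)^3 + D_4/(1+r)^4 + TV/(1+r)^4
    = 465059.85267 + 521158.23269 + 584023.54437 + 654472.05662 + 12037611.04148 = 14262324.72783

14262324.73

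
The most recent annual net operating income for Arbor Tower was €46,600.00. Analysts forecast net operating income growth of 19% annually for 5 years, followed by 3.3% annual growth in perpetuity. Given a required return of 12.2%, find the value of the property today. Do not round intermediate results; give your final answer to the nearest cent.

€1004829.59

D_1 = 55454.00000
D_2 = 65990.26000
D_3 = 78528.40940
D_4 = 93448.80719
D_5 = 111204.08055
Terminal value at year 5: TV = D_5×(1+g_2)/(r−g_2) = 114873.81521/0.089 = 1290717.02483
P_0 = D_1/(1+r)^1 + D_2/(1+r)^2 + D_3/(1+r)^3 + D_4/(1+r)^4 + D_5/(1+r)^5 + TV/(1+r)^5
    = 49424.24242 + 52419.65106 + 55596.59960 + 58966.09049 + 62539.79294 + 725883.21473 = 1004829.59125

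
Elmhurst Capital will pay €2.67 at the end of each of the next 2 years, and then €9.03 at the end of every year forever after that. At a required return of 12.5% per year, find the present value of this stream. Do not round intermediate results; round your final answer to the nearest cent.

PV of 2-year annuity: €2.67 × [1 − (1+0.125)^−2] / 0.125 = 4.48296
Perpetuity value at year 2: €9.03 / 0.125 = 72.24000
PV of perpetuity: 72.24000 / (1+0.125)^2 = 57.07852
Total PV = 4.48296 + 57.07852 = 61.56148

€61.56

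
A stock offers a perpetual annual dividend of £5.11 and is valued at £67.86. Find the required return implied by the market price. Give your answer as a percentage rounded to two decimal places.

P = C/r ⇒ r = C/P = £5.11/£67.86 = 0.075302

7.53%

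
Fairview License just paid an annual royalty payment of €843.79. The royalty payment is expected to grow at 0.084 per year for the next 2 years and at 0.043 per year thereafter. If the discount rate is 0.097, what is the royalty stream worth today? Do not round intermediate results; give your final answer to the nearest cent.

€17571.37

D_1 = 914.66836
D_2 = 991.50050
Terminal value at year 2: TV = D_2×(1+g_2)/(r−g_2) = 1034.13502/0.054 = 19150.64859
P_0 = D_1/(1+r)^1 + D_2/(1+r)^2 + TV/(1+r)^2
    = 833.79067 + 823.90983 + 15913.66575 = 17571.36625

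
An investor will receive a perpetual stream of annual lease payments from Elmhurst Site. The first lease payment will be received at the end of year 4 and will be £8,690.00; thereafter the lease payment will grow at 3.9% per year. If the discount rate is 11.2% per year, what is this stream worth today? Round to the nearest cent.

Value at end of year 3: C₁ / (r − g) = £8,690.00 / (0.112 − 0.039) = £119,041.0959
Discount to today: PV = £119,041.0959 / (1 + 0.112)^3 = £119,041.0959 / 1.375037 = £86,573.02

£86573.02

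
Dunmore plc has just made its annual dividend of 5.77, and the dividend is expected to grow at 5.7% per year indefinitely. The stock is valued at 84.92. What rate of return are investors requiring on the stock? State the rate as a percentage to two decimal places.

D₁ = 5.77 × 1.057 = 6.0989
P = D₁/(r − g) ⇒ r = D₁/P + g = 6.0989/84.92 + 0.057 = 0.071819 + 0.057 = 0.128819

12.88%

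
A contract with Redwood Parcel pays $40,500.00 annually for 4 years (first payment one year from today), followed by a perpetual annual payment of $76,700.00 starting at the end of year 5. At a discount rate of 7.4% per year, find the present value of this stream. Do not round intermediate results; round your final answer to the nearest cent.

PV of 4-year annuity: $40,500.00 × [1 − (1+0.074)^−4] / 0.074 = 135952.33962
Perpetuity value at year 4: $76,700.00 / 0.074 = 1036486.48649
PV of perpetuity: 1036486.48649 / (1+0.074)^4 = 779016.25317
Total PV = 135952.33962 + 779016.25317 = 914968.59280

$914968.59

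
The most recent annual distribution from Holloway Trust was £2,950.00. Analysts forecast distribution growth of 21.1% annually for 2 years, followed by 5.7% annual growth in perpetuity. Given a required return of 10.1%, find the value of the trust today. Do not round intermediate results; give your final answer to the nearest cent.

£92548.61

D_1 = 3572.45000
D_2 = 4326.23695
Terminal value at year 2: TV = D_2×(1+g_2)/(r−g_2) = 4572.83246/0.044 = 103928.01037
P_0 = D_1/(1+r)^1 + D_2/(1+r)^2 + TV/(1+r)^2
    = 3244.73206 + 3568.91056 + 85734.96505 = 92548.60767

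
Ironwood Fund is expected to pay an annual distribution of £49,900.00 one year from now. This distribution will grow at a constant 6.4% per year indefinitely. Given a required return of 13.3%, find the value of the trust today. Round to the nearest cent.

£723188.41

Growing perpetuity: P = D₁ / (r − g) = £49,900.0000 / (0.133 − 0.064) = £723,188.41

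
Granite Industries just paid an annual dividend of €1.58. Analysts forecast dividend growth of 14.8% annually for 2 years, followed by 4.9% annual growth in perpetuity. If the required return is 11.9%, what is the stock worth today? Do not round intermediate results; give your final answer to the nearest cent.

D_1 = 1.81384
D_2 = 2.08229
Terminal value at year 2: TV = D_2×(1+g_2)/(r−g_2) = 2.18432/0.07 = 31.20458
P_0 = D_1/(1+r)^1 + D_2/(1+r)^2 + TV/(1+r)^2
    = 1.62095 + 1.66296 + 24.92058 = 28.20448

€28.20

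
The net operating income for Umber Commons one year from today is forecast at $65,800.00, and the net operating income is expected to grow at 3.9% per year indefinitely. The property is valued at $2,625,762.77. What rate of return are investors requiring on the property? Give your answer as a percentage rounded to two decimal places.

6.41%

P = D₁/(r − g) ⇒ r = D₁/P + g = $65,800.0000/$2,625,762.77 + 0.039 = 0.025059 + 0.039 = 0.064059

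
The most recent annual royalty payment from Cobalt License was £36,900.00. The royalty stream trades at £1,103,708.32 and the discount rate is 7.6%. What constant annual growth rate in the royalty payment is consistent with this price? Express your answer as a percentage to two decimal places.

4.12%

P = D₀(1+g)/(r−g) ⇒ P(r−g) = D₀(1+g) ⇒ g(P+D₀) = P·r − D₀
g = (P·r − D₀)/(P + D₀) = (£1,103,708.32×0.076 − £36,900.00) / (£1,103,708.32 + £36,900.00) = 0.041190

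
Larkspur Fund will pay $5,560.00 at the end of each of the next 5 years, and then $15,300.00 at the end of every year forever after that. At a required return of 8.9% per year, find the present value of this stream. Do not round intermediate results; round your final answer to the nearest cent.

PV of 5-year annuity: $5,560.00 × [1 − (1+0.089)^−5] / 0.089 = 21682.69146
Perpetuity value at year 5: $15,300.00 / 0.089 = 171910.11236
PV of perpetuity: 171910.11236 / (1+0.089)^5 = 112243.71320
Total PV = 21682.69146 + 112243.71320 = 133926.40466

$133926.40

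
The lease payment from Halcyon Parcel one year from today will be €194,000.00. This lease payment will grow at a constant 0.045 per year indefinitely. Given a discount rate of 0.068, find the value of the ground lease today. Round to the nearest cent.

Growing perpetuity: P = D₁ / (r − g) = €194,000.0000 / (0.068 − 0.045) = €8,434,782.61

€8434782.61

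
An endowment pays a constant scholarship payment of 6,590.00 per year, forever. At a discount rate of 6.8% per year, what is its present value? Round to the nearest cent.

Level perpetuity: PV = C / r = 6,590.00 / 0.068 = 96,911.76

96911.76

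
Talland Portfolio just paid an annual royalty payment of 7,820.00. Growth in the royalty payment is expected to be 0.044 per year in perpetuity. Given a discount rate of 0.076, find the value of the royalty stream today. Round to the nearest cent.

D₁ = D₀ × (1 + g) = 7,820.00 × 1.044 = 8,164.0800
Growing perpetuity: P = D₁ / (r − g) = 8,164.0800 / (0.076 − 0.044) = 255,127.50

255127.50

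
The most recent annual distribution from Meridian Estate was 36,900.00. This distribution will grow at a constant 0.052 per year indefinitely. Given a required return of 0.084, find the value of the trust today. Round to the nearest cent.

1213087.50

D₁ = D₀ × (1 + g) = 36,900.00 × 1.052 = 38,818.8000
Growing perpetuity: P = D₁ / (r − g) = 38,818.8000 / (0.084 − 0.052) = 1,213,087.50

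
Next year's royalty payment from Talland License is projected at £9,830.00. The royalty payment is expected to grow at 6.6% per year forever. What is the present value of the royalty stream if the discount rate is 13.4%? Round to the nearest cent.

£144558.82

Growing perpetuity: P = D₁ / (r − g) = £9,830.0000 / (0.134 − 0.066) = £144,558.82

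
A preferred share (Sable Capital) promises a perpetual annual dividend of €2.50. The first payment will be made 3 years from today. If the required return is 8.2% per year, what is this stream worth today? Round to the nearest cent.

Value at end of year 2: C / r = €2.50 / 0.082 = €30.4878
Discount to today: PV = €30.4878 / (1 + 0.082)^2 = €30.4878 / 1.170724 = €26.04

€26.04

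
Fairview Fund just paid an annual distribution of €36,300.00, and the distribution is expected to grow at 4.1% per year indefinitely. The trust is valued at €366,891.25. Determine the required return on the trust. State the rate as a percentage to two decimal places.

14.40%

D₁ = €36,300.00 × 1.041 = €37,788.3000
P = D₁/(r − g) ⇒ r = D₁/P + g = €37,788.3000/€366,891.25 + 0.041 = 0.102996 + 0.041 = 0.143996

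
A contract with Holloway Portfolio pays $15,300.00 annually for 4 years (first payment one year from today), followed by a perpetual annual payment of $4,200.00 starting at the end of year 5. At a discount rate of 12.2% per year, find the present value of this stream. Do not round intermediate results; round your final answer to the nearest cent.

PV of 4-year annuity: $15,300.00 × [1 − (1+0.122)^−4] / 0.122 = 46276.37290
Perpetuity value at year 4: $4,200.00 / 0.122 = 34426.22951
PV of perpetuity: 34426.22951 / (1+0.122)^4 = 21722.91146
Total PV = 46276.37290 + 21722.91146 = 67999.28435

$67999.28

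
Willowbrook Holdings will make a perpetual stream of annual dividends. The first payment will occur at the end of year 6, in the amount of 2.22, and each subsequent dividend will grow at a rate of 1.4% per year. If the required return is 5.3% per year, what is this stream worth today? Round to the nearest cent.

Value at end of year 5: C₁ / (r − g) = 2.22 / (0.053 − 0.014) = 56.9231
Discount to today: PV = 56.9231 / (1 + 0.053)^5 = 56.9231 / 1.294619 = 43.97

43.97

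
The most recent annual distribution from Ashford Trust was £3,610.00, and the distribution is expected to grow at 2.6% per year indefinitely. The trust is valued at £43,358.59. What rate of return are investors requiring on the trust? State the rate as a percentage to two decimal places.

D₁ = £3,610.00 × 1.026 = £3,703.8600
P = D₁/(r − g) ⇒ r = D₁/P + g = £3,703.8600/£43,358.59 + 0.026 = 0.085424 + 0.026 = 0.111424

11.14%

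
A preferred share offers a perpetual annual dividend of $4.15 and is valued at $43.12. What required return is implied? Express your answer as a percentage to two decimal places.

9.62%

P = C/r ⇒ r = C/P = $4.15/$43.12 = 0.096243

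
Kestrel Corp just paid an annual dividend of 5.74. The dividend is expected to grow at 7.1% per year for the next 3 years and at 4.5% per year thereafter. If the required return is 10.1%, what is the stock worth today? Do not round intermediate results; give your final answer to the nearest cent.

D_1 = 6.14754
D_2 = 6.58402
D_3 = 7.05148
Terminal value at year 3: TV = D_3×(1+g_2)/(r−g_2) = 7.36880/0.056 = 131.58566
P_0 = D_1/(1+r)^1 + D_2/(1+r)^2 + D_3/(1+r)^3 + TV/(1+r)^3
    = 5.58360 + 5.43146 + 5.28346 + 98.59312 = 114.89163

114.89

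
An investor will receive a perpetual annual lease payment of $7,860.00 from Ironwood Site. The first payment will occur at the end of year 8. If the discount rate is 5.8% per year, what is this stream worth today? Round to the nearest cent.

$91326.09

Value at end of year 7: C / r = $7,860.00 / 0.058 = $135,517.2414
Discount to today: PV = $135,517.2414 / (1 + 0.058)^7 = $135,517.2414 / 1.483883 = $91,326.09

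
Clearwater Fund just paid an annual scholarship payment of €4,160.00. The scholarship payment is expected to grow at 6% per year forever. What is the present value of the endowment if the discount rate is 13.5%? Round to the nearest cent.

€58794.67

D₁ = D₀ × (1 + g) = €4,160.00 × 1.06 = €4,409.6000
Growing perpetuity: P = D₁ / (r − g) = €4,409.6000 / (0.135 − 0.06) = €58,794.67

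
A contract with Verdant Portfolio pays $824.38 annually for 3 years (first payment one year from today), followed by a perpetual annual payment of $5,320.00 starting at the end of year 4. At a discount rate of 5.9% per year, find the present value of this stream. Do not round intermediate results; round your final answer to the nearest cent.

$78130.38

PV of 3-year annuity: $824.38 × [1 − (1+0.059)^−3] / 0.059 = 2207.66093
Perpetuity value at year 3: $5,320.00 / 0.059 = 90169.49153
PV of perpetuity: 90169.49153 / (1+0.059)^3 = 75922.71679
Total PV = 2207.66093 + 75922.71679 = 78130.37772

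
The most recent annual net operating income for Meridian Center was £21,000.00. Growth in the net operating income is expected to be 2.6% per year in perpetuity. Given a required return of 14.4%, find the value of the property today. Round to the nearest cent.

D₁ = D₀ × (1 + g) = £21,000.00 × 1.026 = £21,546.0000
Growing perpetuity: P = D₁ / (r − g) = £21,546.0000 / (0.144 − 0.026) = £182,593.22

£182593.22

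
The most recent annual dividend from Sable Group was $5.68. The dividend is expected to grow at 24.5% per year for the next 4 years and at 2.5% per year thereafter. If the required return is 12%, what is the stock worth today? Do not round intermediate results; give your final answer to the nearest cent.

$123.38

D_1 = 7.07160
D_2 = 8.80414
D_3 = 10.96116
D_4 = 13.64664
Terminal value at year 4: TV = D_4×(1+g_2)/(r−g_2) = 13.98781/0.095 = 147.24007
P_0 = D_1/(1+r)^1 + D_2/(1+r)^2 + D_3/(1+r)^3 + D_4/(1+r)^4 + TV/(1+r)^4
    = 6.31393 + 7.01861 + 7.80193 + 8.67269 + 93.57372 = 123.38088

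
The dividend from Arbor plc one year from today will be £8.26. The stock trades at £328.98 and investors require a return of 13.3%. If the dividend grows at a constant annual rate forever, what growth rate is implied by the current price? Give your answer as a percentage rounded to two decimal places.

10.79%

P = D₁/(r−g) ⇒ g = r − D₁/P = 0.133 − £8.26/£328.98 = 0.107892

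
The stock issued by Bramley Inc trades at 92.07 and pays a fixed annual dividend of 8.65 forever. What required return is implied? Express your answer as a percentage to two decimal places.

P = C/r ⇒ r = C/P = 8.65/92.07 = 0.093950

9.40%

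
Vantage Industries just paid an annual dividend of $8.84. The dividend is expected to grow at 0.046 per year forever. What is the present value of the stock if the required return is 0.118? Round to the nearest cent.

$128.43

D₁ = D₀ × (1 + g) = $8.84 × 1.046 = $9.2466
Growing perpetuity: P = D₁ / (r − g) = $9.2466 / (0.118 − 0.046) = $128.43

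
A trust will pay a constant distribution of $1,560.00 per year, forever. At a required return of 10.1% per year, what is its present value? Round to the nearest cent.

$15445.54

Level perpetuity: PV = C / r = $1,560.00 / 0.101 = $15,445.54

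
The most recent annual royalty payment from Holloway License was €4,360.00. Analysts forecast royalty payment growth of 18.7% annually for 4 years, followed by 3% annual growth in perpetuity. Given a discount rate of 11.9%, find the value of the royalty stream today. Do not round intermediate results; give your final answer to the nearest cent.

€84143.02

D_1 = 5175.32000
D_2 = 6143.10484
D_3 = 7291.86545
D_4 = 8655.44428
Terminal value at year 4: TV = D_4×(1+g_2)/(r−g_2) = 8915.10761/0.089 = 100169.74845
P_0 = D_1/(1+r)^1 + D_2/(1+r)^2 + D_3/(1+r)^3 + D_4/(1+r)^4 + TV/(1+r)^4
    = 4624.95085 + 4906.00238 + 5204.13299 + 5520.38057 + 63887.55047 = 84143.01726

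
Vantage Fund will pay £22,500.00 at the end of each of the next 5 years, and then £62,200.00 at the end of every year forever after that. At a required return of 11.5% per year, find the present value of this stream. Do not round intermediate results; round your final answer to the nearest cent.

£395969.41

PV of 5-year annuity: £22,500.00 × [1 − (1+0.115)^−5] / 0.115 = 82122.25156
Perpetuity value at year 5: £62,200.00 / 0.115 = 540869.56522
PV of perpetuity: 540869.56522 / (1+0.115)^5 = 313847.16314
Total PV = 82122.25156 + 313847.16314 = 395969.41469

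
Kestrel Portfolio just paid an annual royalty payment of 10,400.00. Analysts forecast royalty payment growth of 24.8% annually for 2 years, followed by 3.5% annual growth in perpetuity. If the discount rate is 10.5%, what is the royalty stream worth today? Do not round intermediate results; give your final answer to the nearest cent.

D_1 = 12979.20000
D_2 = 16198.04160
Terminal value at year 2: TV = D_2×(1+g_2)/(r−g_2) = 16764.97306/0.07 = 239499.61509
P_0 = D_1/(1+r)^1 + D_2/(1+r)^2 + TV/(1+r)^2
    = 11745.88235 + 13265.93772 + 196146.36480 = 221158.18487

221158.18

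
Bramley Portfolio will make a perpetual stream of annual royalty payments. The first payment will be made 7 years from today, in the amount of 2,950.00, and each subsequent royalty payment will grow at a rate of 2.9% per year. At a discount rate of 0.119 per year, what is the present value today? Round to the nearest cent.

16695.48

Value at end of year 6: C₁ / (r − g) = 2,950.00 / (0.119 − 0.029) = 32,777.7778
Discount to today: PV = 32,777.7778 / (1 + 0.119)^6 = 32,777.7778 / 1.963272 = 16,695.48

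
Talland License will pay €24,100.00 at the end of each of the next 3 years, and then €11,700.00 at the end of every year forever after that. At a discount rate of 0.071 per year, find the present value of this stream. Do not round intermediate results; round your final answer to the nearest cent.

€197270.89

PV of 3-year annuity: €24,100.00 × [1 − (1+0.071)^−3] / 0.071 = 63130.64160
Perpetuity value at year 3: €11,700.00 / 0.071 = 164788.73239
PV of perpetuity: 164788.73239 / (1+0.071)^3 = 134140.24664
Total PV = 63130.64160 + 134140.24664 = 197270.88824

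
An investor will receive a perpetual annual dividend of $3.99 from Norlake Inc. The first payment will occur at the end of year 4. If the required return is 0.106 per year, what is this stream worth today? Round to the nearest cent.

Value at end of year 3: C / r = $3.99 / 0.106 = $37.6415
Discount to today: PV = $37.6415 / (1 + 0.106)^3 = $37.6415 / 1.352899 = $27.82

$27.82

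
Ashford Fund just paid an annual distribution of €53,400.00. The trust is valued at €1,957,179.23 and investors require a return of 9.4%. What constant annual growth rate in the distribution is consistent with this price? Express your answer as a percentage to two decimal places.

6.49%

P = D₀(1+g)/(r−g) ⇒ P(r−g) = D₀(1+g) ⇒ g(P+D₀) = P·r − D₀
g = (P·r − D₀)/(P + D₀) = (€1,957,179.23×0.094 − €53,400.00) / (€1,957,179.23 + €53,400.00) = 0.064944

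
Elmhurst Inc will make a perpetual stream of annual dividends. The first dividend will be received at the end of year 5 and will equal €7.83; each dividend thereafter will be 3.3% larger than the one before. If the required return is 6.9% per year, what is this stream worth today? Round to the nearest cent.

Value at end of year 4: C₁ / (r − g) = €7.83 / (0.069 − 0.033) = €217.5000
Discount to today: PV = €217.5000 / (1 + 0.069)^4 = €217.5000 / 1.305903 = €166.55

€166.55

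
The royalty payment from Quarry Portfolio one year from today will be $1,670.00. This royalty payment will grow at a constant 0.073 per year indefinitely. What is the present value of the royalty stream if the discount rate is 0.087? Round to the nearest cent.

$119285.71

Growing perpetuity: P = D₁ / (r − g) = $1,670.0000 / (0.087 − 0.073) = $119,285.71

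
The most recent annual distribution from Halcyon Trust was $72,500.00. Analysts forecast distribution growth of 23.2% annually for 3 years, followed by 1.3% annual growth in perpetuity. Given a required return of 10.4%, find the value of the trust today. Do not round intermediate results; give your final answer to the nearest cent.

$1393527.94

D_1 = 89320.00000
D_2 = 110042.24000
D_3 = 135572.03968
Terminal value at year 3: TV = D_3×(1+g_2)/(r−g_2) = 137334.47620/0.091 = 1509170.06809
P_0 = D_1/(1+r)^1 + D_2/(1+r)^2 + D_3/(1+r)^3 + TV/(1+r)^3
    = 80905.79710 + 90286.17937 + 100754.14220 + 1121581.82471 = 1393527.94339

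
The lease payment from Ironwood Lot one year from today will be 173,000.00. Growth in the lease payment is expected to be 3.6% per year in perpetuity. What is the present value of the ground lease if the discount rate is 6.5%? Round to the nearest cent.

5965517.24

Growing perpetuity: P = D₁ / (r − g) = 173,000.0000 / (0.065 − 0.036) = 5,965,517.24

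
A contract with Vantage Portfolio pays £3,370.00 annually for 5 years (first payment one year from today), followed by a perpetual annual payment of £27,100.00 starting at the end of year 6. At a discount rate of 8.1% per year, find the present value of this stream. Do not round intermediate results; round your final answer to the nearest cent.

£240070.08

PV of 5-year annuity: £3,370.00 × [1 − (1+0.081)^−5] / 0.081 = 13420.04386
Perpetuity value at year 5: £27,100.00 / 0.081 = 334567.90123
PV of perpetuity: 334567.90123 / (1+0.081)^5 = 226650.04114
Total PV = 13420.04386 + 226650.04114 = 240070.08500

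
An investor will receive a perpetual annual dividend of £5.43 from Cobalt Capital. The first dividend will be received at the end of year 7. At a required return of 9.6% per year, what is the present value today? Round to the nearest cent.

£32.63

Value at end of year 6: C / r = £5.43 / 0.096 = £56.5625
Discount to today: PV = £56.5625 / (1 + 0.096)^6 = £56.5625 / 1.733258 = £32.63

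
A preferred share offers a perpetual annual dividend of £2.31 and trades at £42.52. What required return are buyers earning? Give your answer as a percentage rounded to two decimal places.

5.43%

P = C/r ⇒ r = C/P = £2.31/£42.52 = 0.054327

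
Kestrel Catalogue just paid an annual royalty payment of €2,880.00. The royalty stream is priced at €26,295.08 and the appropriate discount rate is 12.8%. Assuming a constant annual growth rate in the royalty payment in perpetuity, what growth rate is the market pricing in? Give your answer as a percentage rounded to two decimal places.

1.67%

P = D₀(1+g)/(r−g) ⇒ P(r−g) = D₀(1+g) ⇒ g(P+D₀) = P·r − D₀
g = (P·r − D₀)/(P + D₀) = (€26,295.08×0.128 − €2,880.00) / (€26,295.08 + €2,880.00) = 0.016650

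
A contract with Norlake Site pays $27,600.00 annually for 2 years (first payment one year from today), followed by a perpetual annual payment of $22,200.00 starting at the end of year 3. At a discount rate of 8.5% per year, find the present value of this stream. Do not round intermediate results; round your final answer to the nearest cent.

PV of 2-year annuity: $27,600.00 × [1 − (1+0.085)^−2] / 0.085 = 48882.75393
Perpetuity value at year 2: $22,200.00 / 0.085 = 261176.47059
PV of perpetuity: 261176.47059 / (1+0.085)^2 = 221857.73373
Total PV = 48882.75393 + 221857.73373 = 270740.48766

$270740.49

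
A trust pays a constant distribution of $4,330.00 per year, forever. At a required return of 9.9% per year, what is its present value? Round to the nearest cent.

$43737.37

Level perpetuity: PV = C / r = $4,330.00 / 0.099 = $43,737.37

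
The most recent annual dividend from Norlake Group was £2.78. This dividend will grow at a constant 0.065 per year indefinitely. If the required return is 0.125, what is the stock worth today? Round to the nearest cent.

£49.35

D₁ = D₀ × (1 + g) = £2.78 × 1.065 = £2.9607
Growing perpetuity: P = D₁ / (r − g) = £2.9607 / (0.125 − 0.065) = £49.35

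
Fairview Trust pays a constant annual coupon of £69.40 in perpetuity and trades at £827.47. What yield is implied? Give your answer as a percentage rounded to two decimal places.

8.39%

P = C/r ⇒ r = C/P = £69.40/£827.47 = 0.083870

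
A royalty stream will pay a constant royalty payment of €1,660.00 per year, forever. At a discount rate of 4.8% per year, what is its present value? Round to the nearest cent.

Level perpetuity: PV = C / r = €1,660.00 / 0.048 = €34,583.33

€34583.33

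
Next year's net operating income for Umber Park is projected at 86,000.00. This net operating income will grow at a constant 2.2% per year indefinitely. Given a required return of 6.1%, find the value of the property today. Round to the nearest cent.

Growing perpetuity: P = D₁ / (r − g) = 86,000.0000 / (0.061 − 0.022) = 2,205,128.21

2205128.21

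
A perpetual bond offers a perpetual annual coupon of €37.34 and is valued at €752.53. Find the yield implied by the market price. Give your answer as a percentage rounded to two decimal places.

P = C/r ⇒ r = C/P = €37.34/€752.53 = 0.049619

4.96%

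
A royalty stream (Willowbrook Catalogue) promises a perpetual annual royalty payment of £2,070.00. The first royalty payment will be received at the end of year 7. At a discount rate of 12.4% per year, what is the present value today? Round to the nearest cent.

£8278.48

Value at end of year 6: C / r = £2,070.00 / 0.124 = £16,693.5484
Discount to today: PV = £16,693.5484 / (1 + 0.124)^6 = £16,693.5484 / 2.016498 = £8,278.48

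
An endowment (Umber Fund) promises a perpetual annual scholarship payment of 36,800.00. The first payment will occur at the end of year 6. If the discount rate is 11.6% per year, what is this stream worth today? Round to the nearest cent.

Value at end of year 5: C / r = 36,800.00 / 0.116 = 317,241.3793
Discount to today: PV = 317,241.3793 / (1 + 0.116)^5 = 317,241.3793 / 1.731095 = 183,260.50

183260.50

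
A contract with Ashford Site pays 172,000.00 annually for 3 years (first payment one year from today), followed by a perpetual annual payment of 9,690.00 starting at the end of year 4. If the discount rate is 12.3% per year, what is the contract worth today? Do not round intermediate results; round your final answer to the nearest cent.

466620.77

PV of 3-year annuity: 172,000.00 × [1 − (1+0.123)^−3] / 0.123 = 410994.57345
Perpetuity value at year 3: 9,690.00 / 0.123 = 78780.48780
PV of perpetuity: 78780.48780 / (1+0.123)^3 = 55626.20050
Total PV = 410994.57345 + 55626.20050 = 466620.77395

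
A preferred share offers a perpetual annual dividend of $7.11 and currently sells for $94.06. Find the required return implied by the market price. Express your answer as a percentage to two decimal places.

P = C/r ⇒ r = C/P = $7.11/$94.06 = 0.075590

7.56%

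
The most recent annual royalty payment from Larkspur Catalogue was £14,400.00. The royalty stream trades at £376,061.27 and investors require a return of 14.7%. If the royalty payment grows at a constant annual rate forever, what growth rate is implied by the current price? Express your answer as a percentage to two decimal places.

10.47%

P = D₀(1+g)/(r−g) ⇒ P(r−g) = D₀(1+g) ⇒ g(P+D₀) = P·r − D₀
g = (P·r − D₀)/(P + D₀) = (£376,061.27×0.147 − £14,400.00) / (£376,061.27 + £14,400.00) = 0.104699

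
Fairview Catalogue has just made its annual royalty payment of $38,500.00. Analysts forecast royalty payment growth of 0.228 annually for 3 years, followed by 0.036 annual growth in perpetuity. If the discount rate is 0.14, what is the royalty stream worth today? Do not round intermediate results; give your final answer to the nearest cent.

$613633.45

D_1 = 47278.00000
D_2 = 58057.38400
D_3 = 71294.46755
Terminal value at year 3: TV = D_3×(1+g_2)/(r−g_2) = 73861.06838/0.104 = 710202.58061
P_0 = D_1/(1+r)^1 + D_2/(1+r)^2 + D_3/(1+r)^3 + TV/(1+r)^3
    = 41471.92982 + 44673.27178 + 48121.73486 + 479366.51265 = 613633.44911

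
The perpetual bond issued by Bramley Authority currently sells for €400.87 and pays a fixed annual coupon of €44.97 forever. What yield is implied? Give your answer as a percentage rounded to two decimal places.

11.22%

P = C/r ⇒ r = C/P = €44.97/€400.87 = 0.112181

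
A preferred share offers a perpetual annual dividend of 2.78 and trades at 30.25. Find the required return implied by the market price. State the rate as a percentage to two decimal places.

P = C/r ⇒ r = C/P = 2.78/30.25 = 0.091901

9.19%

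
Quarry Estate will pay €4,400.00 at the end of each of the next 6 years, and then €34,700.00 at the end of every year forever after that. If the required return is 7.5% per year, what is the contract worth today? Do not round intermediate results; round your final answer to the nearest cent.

€320443.12

PV of 6-year annuity: €4,400.00 × [1 − (1+0.075)^−6] / 0.075 = 20652.92425
Perpetuity value at year 6: €34,700.00 / 0.075 = 462666.66667
PV of perpetuity: 462666.66667 / (1+0.075)^6 = 299790.19588
Total PV = 20652.92425 + 299790.19588 = 320443.12013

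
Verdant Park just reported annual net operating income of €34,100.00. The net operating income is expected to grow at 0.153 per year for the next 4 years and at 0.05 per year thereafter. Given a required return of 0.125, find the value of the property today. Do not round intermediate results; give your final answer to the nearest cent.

D_1 = 39317.30000
D_2 = 45332.84690
D_3 = 52268.77248
D_4 = 60265.89466
Terminal value at year 4: TV = D_4×(1+g_2)/(r−g_2) = 63279.18940/0.075 = 843722.52530
P_0 = D_1/(1+r)^1 + D_2/(1+r)^2 + D_3/(1+r)^3 + D_4/(1+r)^4 + TV/(1+r)^4
    = 34948.71111 + 35818.54570 + 36710.02950 + 37623.70135 + 526731.81888 = 671832.80654

€671832.81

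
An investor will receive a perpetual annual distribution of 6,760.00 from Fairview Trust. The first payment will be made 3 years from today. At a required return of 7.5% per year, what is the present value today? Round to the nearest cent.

77995.31

Value at end of year 2: C / r = 6,760.00 / 0.075 = 90,133.3333
Discount to today: PV = 90,133.3333 / (1 + 0.075)^2 = 90,133.3333 / 1.155625 = 77,995.31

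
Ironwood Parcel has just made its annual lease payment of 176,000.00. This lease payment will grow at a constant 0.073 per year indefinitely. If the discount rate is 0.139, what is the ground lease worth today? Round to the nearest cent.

D₁ = D₀ × (1 + g) = 176,000.00 × 1.073 = 188,848.0000
Growing perpetuity: P = D₁ / (r − g) = 188,848.0000 / (0.139 − 0.073) = 2,861,333.33

2861333.33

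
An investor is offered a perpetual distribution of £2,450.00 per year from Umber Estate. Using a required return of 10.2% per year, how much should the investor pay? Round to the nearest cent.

Level perpetuity: PV = C / r = £2,450.00 / 0.102 = £24,019.61

£24019.61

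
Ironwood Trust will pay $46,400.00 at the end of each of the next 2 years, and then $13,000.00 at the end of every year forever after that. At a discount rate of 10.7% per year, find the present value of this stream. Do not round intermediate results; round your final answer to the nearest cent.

$178922.28

PV of 2-year annuity: $46,400.00 × [1 − (1+0.107)^−2] / 0.107 = 79778.75864
Perpetuity value at year 2: $13,000.00 / 0.107 = 121495.32710
PV of perpetuity: 121495.32710 / (1+0.107)^2 = 99143.51972
Total PV = 79778.75864 + 99143.51972 = 178922.27837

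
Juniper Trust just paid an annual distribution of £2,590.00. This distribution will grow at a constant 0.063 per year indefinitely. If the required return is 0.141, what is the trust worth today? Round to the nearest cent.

D₁ = D₀ × (1 + g) = £2,590.00 × 1.063 = £2,753.1700
Growing perpetuity: P = D₁ / (r − g) = £2,753.1700 / (0.141 − 0.063) = £35,297.05

£35297.05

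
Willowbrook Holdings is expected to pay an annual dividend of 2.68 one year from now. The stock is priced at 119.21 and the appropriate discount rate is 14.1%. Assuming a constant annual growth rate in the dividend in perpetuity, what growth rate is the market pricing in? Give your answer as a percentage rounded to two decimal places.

P = D₁/(r−g) ⇒ g = r − D₁/P = 0.141 − 2.68/119.21 = 0.118519

11.85%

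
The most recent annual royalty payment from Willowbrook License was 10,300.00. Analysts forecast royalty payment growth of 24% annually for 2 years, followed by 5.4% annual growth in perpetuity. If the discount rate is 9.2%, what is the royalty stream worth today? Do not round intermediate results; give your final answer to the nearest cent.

393353.96

D_1 = 12772.00000
D_2 = 15837.28000
Terminal value at year 2: TV = D_2×(1+g_2)/(r−g_2) = 16692.49312/0.038 = 439276.13474
P_0 = D_1/(1+r)^1 + D_2/(1+r)^2 + TV/(1+r)^2
    = 11695.97070 + 13281.13889 + 368376.85225 = 393353.96183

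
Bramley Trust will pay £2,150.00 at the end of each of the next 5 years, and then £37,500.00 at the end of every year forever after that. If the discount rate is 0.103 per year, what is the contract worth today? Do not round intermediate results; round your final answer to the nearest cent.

PV of 5-year annuity: £2,150.00 × [1 − (1+0.103)^−5] / 0.103 = 8088.11105
Perpetuity value at year 5: £37,500.00 / 0.103 = 364077.66990
PV of perpetuity: 364077.66990 / (1+0.103)^5 = 223005.96553
Total PV = 8088.11105 + 223005.96553 = 231094.07658

£231094.08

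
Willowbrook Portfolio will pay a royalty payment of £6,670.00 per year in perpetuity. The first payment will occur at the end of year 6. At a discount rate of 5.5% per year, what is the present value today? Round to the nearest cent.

£92789.93

Value at end of year 5: C / r = £6,670.00 / 0.055 = £121,272.7273
Discount to today: PV = £121,272.7273 / (1 + 0.055)^5 = £121,272.7273 / 1.306960 = £92,789.93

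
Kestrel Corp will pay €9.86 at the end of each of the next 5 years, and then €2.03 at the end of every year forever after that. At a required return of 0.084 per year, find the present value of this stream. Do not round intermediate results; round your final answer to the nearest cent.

€55.10

PV of 5-year annuity: €9.86 × [1 − (1+0.084)^−5] / 0.084 = 38.95655
Perpetuity value at year 5: €2.03 / 0.084 = 24.16667
PV of perpetuity: 24.16667 / (1+0.084)^5 = 16.14620
Total PV = 38.95655 + 16.14620 = 55.10275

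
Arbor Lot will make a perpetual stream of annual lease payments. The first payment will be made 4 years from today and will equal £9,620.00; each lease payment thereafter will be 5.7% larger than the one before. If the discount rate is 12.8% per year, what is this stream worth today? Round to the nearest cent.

Value at end of year 3: C₁ / (r − g) = £9,620.00 / (0.128 − 0.057) = £135,492.9577
Discount to today: PV = £135,492.9577 / (1 + 0.128)^3 = £135,492.9577 / 1.435249 = £94,403.79

£94403.79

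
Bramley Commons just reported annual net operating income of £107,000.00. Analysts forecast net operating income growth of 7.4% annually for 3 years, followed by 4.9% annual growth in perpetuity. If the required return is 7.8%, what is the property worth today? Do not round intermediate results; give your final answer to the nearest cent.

£4146146.88

D_1 = 114918.00000
D_2 = 123421.93200
D_3 = 132555.15497
Terminal value at year 3: TV = D_3×(1+g_2)/(r−g_2) = 139050.35756/0.029 = 4794839.91591
P_0 = D_1/(1+r)^1 + D_2/(1+r)^2 + D_3/(1+r)^3 + TV/(1+r)^3
    = 106602.96846 + 106207.41014 + 105813.31956 + 3827523.17994 = 4146146.87810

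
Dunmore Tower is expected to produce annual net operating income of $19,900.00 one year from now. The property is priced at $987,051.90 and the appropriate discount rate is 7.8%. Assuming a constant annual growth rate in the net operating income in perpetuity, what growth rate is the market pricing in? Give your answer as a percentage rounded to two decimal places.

P = D₁/(r−g) ⇒ g = r − D₁/P = 0.078 − $19,900.00/$987,051.90 = 0.057839

5.78%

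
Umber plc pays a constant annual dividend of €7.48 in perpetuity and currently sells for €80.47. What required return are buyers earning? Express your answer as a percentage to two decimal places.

P = C/r ⇒ r = C/P = €7.48/€80.47 = 0.092954

9.30%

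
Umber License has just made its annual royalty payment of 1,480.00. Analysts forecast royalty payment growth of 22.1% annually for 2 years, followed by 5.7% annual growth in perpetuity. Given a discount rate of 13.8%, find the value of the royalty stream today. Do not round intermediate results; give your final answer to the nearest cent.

25524.73

D_1 = 1807.08000
D_2 = 2206.44468
Terminal value at year 2: TV = D_2×(1+g_2)/(r−g_2) = 2332.21203/0.081 = 28792.74107
P_0 = D_1/(1+r)^1 + D_2/(1+r)^2 + TV/(1+r)^2
    = 1587.94376 + 1703.76040 + 22233.02148 = 25524.72564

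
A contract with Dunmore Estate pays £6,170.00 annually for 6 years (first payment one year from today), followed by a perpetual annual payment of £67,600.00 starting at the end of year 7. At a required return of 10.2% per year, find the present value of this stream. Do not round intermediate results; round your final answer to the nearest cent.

£396762.25

PV of 6-year annuity: £6,170.00 × [1 − (1+0.102)^−6] / 0.102 = 26715.19083
Perpetuity value at year 6: £67,600.00 / 0.102 = 662745.09804
PV of perpetuity: 662745.09804 / (1+0.102)^6 = 370047.05912
Total PV = 26715.19083 + 370047.05912 = 396762.24995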